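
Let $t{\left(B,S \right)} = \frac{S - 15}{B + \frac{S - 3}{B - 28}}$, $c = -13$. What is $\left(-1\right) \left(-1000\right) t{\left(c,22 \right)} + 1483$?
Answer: $\frac{66452}{69} \approx 963.07$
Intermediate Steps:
$t{\left(B,S \right)} = \frac{-15 + S}{B + \frac{-3 + S}{-28 + B}}$
$\left(-1\right) \left(-1000\right) t{\left(c,22 \right)} + 1483 = \left(-1\right) \left(-1000\right) \frac{420 - 616 - -195 - 286}{-3 + 22 + \left(-13\right)^{2} - -364} + 1483 = 1000 \frac{420 - 616 + 195 - 286}{-3 + 22 + 169 + 364} + 1483 = 1000 \cdot \frac{1}{552} \left(-287\right) + 1483 = 1000 \left(- \frac{287}{552}\right) + 1483 = - \frac{35875}{69} + 1483 = \frac{66452}{69}$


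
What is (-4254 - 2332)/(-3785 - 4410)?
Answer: 6586/8195 ≈ 0.80366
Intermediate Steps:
(-4254 - 2332)/(-3785 - 4410) = -6586/(-8195) = -6586*(-1/8195) = 6586/8195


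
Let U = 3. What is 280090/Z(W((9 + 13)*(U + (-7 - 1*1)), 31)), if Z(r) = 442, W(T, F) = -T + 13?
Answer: 140045/221 ≈ 633.69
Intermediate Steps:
W(T, F) = 13 - T
280090/Z(W((9 + 13)*(U + (-7 - 1*1)), 31)) = 280090/442 = 280090*(1/442) = 140045/221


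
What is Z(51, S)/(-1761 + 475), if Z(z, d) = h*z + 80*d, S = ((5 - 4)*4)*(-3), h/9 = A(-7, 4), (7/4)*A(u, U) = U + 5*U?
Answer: -18672/4501 ≈ -4.1484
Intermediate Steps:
A(u, U) = 24*U/7 (A(u, U) = 4*(U + 5*U)/7 = 4*(6*U)/7 = 24*U/7)
h = 864/7 (h = 9*((24/7)*4) = 9*(96/7) = 864/7 ≈ 123.43)
S = -12 (S = (1*4)*(-3) = 4*(-3) = -12)
Z(z, d) = 80*d + 864*z/7 (Z(z, d) = 864*z/7 + 80*d = 80*d + 864*z/7)
Z(51, S)/(-1761 + 475) = (80*(-12) + (864/7)*51)/(-1761 + 475) = (-960 + 44064/7)/(-1286) = (37344/7)*(-1/1286) = -18672/4501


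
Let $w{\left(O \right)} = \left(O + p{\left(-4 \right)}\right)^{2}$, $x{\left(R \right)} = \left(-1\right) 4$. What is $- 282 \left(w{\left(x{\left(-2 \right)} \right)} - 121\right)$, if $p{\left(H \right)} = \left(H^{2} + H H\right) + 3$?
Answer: $-236880$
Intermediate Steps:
$x{\left(R \right)} = -4$
$p{\left(H \right)} = 3 + 2 H^{2}$ ($p{\left(H \right)} = \left(H^{2} + H^{2}\right) + 3 = 2 H^{2} + 3 = 3 + 2 H^{2}$)
$w{\left(O \right)} = \left(35 + O\right)^{2}$ ($w{\left(O \right)} = \left(O + \left(3 + 2 \left(-4\right)^{2}\right)\right)^{2} = \left(O + \left(3 + 2 \cdot 16\right)\right)^{2} = \left(O + \left(3 + 32\right)\right)^{2} = \left(O + 35\right)^{2} = \left(35 + O\right)^{2}$)
$- 282 \left(w{\left(x{\left(-2 \right)} \right)} - 121\right) = - 282 \left(\left(35 - 4\right)^{2} - 121\right) = - 282 \left(31^{2} - 121\right) = - 282 \left(961 - 121\right) = \left(-282\right) 840 = -236880$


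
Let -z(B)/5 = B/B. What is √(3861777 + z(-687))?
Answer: 2*√965443 ≈ 1965.1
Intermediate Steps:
z(B) = -5 (z(B) = -5*B/B = -5*1 = -5)
√(3861777 + z(-687)) = √(3861777 - 5) = √3861772 = 2*√965443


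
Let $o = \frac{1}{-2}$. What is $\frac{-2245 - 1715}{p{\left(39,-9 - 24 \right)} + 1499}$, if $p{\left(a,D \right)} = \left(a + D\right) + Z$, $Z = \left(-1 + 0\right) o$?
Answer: $- \frac{7920}{3011} \approx -2.6304$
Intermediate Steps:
$o = - \frac{1}{2} \approx -0.5$
$Z = \frac{1}{2}$ ($Z = \left(-1 + 0\right) \left(- \frac{1}{2}\right) = \left(-1\right) \left(- \frac{1}{2}\right) = \frac{1}{2} \approx 0.5$)
$p{\left(a,D \right)} = \frac{1}{2} + D + a$ ($p{\left(a,D \right)} = \left(a + D\right) + \frac{1}{2} = \left(D + a\right) + \frac{1}{2} = \frac{1}{2} + D + a$)
$\frac{-2245 - 1715}{p{\left(39,-9 - 24 \right)} + 1499} = \frac{-2245 - 1715}{\left(\frac{1}{2} - 33 + 39\right) + 1499} = - \frac{3960}{\left(\frac{1}{2} - 33 + 39\right) + 1499} = - \frac{3960}{\frac{13}{2} + 1499} = - \frac{3960}{\frac{3011}{2}} = \left(-3960\right) \frac{2}{3011} = - \frac{7920}{3011}$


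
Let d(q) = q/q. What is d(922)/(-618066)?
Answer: -1/618066 ≈ -1.6180e-6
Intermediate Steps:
d(q) = 1
d(922)/(-618066) = 1/(-618066) = 1*(-1/618066) = -1/618066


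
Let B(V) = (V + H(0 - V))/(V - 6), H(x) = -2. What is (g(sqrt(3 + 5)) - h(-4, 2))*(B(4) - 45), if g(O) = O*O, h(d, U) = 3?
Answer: -230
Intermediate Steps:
g(O) = O**2
B(V) = (-2 + V)/(-6 + V) (B(V) = (V - 2)/(V - 6) = (-2 + V)/(-6 + V))
(g(sqrt(3 + 5)) - h(-4, 2))*(B(4) - 45) = ((sqrt(3 + 5))**2 - 1*3)*((-2 + 4)/(-6 + 4) - 45) = ((sqrt(8))**2 - 3)*(2/(-2) - 45) = ((2*sqrt(2))**2 - 3)*(-1/2*2 - 45) = (8 - 3)*(-1 - 45) = 5*(-46) = -230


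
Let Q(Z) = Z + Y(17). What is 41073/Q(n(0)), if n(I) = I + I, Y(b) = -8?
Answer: -41073/8 ≈ -5134.1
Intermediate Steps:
n(I) = 2*I
Q(Z) = -8 + Z (Q(Z) = Z - 8 = -8 + Z)
41073/Q(n(0)) = 41073/(-8 + 2*0) = 41073/(-8 + 0) = 41073/(-8) = 41073*(-⅛) = -41073/8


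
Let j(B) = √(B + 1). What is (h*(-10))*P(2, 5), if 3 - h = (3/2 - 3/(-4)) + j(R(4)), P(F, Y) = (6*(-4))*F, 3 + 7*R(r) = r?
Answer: 360 - 960*√14/7 ≈ -153.14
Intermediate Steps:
R(r) = -3/7 + r/7
P(F, Y) = -24*F
j(B) = √(1 + B)
h = ¾ - 2*√14/7 (h = 3 - ((3/2 - 3/(-4)) + √(1 + (-3/7 + (⅐)*4))) = 3 - ((3*(½) - 3*(-¼)) + √(1 + (-3/7 + 4/7))) = 3 - ((3/2 + ¾) + √(1 + ⅐)) = 3 - (9/4 + √(8/7)) = 3 - (9/4 + 2*√14/7) = 3 + (-9/4 - 2*√14/7) = ¾ - 2*√14/7 ≈ -0.31905)
(h*(-10))*P(2, 5) = ((¾ - 2*√14/7)*(-10))*(-24*2) = (-15/2 + 20*√14/7)*(-48) = 360 - 960*√14/7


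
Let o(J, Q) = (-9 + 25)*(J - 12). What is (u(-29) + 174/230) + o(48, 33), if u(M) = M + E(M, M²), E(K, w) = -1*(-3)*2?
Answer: 63682/115 ≈ 553.76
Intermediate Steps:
E(K, w) = 6 (E(K, w) = 3*2 = 6)
o(J, Q) = -192 + 16*J (o(J, Q) = 16*(-12 + J) = -192 + 16*J)
u(M) = 6 + M (u(M) = M + 6 = 6 + M)
(u(-29) + 174/230) + o(48, 33) = ((6 - 29) + 174/230) + (-192 + 16*48) = (-23 + 174*(1/230)) + (-192 + 768) = (-23 + 87/115) + 576 = -2558/115 + 576 = 63682/115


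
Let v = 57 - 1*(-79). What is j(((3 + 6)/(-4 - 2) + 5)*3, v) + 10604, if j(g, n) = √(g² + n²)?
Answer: 10604 + 5*√2977/2 ≈ 10740.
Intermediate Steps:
v = 136 (v = 57 + 79 = 136)
j(((3 + 6)/(-4 - 2) + 5)*3, v) + 10604 = √((((3 + 6)/(-4 - 2) + 5)*3)² + 136²) + 10604 = √(((9/(-6) + 5)*3)² + 18496) + 10604 = √(((9*(-⅙) + 5)*3)² + 18496) + 10604 = √(((-3/2 + 5)*3)² + 18496) + 10604 = √(((7/2)*3)² + 18496) + 10604 = √((21/2)² + 18496) + 10604 = √(441/4 + 18496) + 10604 = √(74425/4) + 10604 = 5*√2977/2 + 10604 = 10604 + 5*√2977/2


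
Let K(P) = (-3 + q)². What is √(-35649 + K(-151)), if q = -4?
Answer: 20*I*√89 ≈ 188.68*I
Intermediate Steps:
K(P) = 49 (K(P) = (-3 - 4)² = (-7)² = 49)
√(-35649 + K(-151)) = √(-35649 + 49) = √(-35600) = 20*I*√89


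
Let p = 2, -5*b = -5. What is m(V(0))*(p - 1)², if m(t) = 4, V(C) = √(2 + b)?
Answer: 4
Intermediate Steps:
b = 1 (b = -⅕*(-5) = 1)
V(C) = √3 (V(C) = √(2 + 1) = √3)
m(V(0))*(p - 1)² = 4*(2 - 1)² = 4*1² = 4*1 = 4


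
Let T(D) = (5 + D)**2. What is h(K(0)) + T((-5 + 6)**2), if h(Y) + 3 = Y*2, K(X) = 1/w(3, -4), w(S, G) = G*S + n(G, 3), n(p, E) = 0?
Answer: 197/6 ≈ 32.833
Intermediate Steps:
w(S, G) = G*S (w(S, G) = G*S + 0 = G*S)
K(X) = -1/12 (K(X) = 1/(-4*3) = 1/(-12) = -1/12)
h(Y) = -3 + 2*Y (h(Y) = -3 + Y*2 = -3 + 2*Y)
h(K(0)) + T((-5 + 6)**2) = (-3 + 2*(-1/12)) + (5 + (-5 + 6)**2)**2 = (-3 - 1/6) + (5 + 1**2)**2 = -19/6 + (5 + 1)**2 = -19/6 + 6**2 = -19/6 + 36 = 197/6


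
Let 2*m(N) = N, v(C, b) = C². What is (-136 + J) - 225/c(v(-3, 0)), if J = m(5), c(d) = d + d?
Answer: -146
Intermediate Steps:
m(N) = N/2
c(d) = 2*d
J = 5/2 (J = (½)*5 = 5/2 ≈ 2.5000)
(-136 + J) - 225/c(v(-3, 0)) = (-136 + 5/2) - 225/(2*(-3)²) = -267/2 - 225/(2*9) = -267/2 - 225/18 = -267/2 - 225*1/18 = -267/2 - 25/2 = -146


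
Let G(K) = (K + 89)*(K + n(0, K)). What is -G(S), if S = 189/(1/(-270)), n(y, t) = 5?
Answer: -2599264525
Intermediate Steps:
S = -51030 (S = 189/(-1/270) = 189*(-270) = -51030)
G(K) = (5 + K)*(89 + K) (G(K) = (K + 89)*(K + 5) = (89 + K)*(5 + K) = (5 + K)*(89 + K))
-G(S) = -(445 + (-51030)² + 94*(-51030)) = -(445 + 2604060900 - 4796820) = -1*2599264525 = -2599264525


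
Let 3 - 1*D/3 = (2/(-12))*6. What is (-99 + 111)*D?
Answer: 144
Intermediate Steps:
D = 12 (D = 9 - 3*2/(-12)*6 = 9 - 3*2*(-1/12)*6 = 9 - (-1)*6/2 = 9 - 3*(-1) = 9 + 3 = 12)
(-99 + 111)*D = (-99 + 111)*12 = 12*12 = 144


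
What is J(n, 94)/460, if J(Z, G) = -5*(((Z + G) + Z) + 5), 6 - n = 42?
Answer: -27/92 ≈ -0.29348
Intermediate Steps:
n = -36 (n = 6 - 1*42 = 6 - 42 = -36)
J(Z, G) = -25 - 10*Z - 5*G (J(Z, G) = -5*(((G + Z) + Z) + 5) = -5*((G + 2*Z) + 5) = -5*(5 + G + 2*Z) = -25 - 10*Z - 5*G)
J(n, 94)/460 = (-25 - 10*(-36) - 5*94)/460 = (-25 + 360 - 470)*(1/460) = -135*1/460 = -27/92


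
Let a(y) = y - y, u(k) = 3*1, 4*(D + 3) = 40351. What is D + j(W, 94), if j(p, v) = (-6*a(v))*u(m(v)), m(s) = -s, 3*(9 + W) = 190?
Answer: 40339/4 ≈ 10085.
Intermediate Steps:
D = 40339/4 (D = -3 + (1/4)*40351 = -3 + 40351/4 = 40339/4 ≈ 10085.)
W = 163/3 (W = -9 + (1/3)*190 = -9 + 190/3 = 163/3 ≈ 54.333)
u(k) = 3
a(y) = 0
j(p, v) = 0 (j(p, v) = -6*0*3 = 0*3 = 0)
D + j(W, 94) = 40339/4 + 0 = 40339/4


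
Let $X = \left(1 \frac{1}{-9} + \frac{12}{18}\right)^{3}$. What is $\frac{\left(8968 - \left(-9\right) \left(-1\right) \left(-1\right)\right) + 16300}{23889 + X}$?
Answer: $\frac{18426933}{17415206} \approx 1.0581$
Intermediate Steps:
$X = \frac{125}{729}$ ($X = \left(1 \left(- \frac{1}{9}\right) + 12 \cdot \frac{1}{18}\right)^{3} = \left(- \frac{1}{9} + \frac{2}{3}\right)^{3} = \left(\frac{5}{9}\right)^{3} = \frac{125}{729} \approx 0.17147$)
$\frac{\left(8968 - \left(-9\right) \left(-1\right) \left(-1\right)\right) + 16300}{23889 + X} = \frac{\left(8968 - \left(-9\right) \left(-1\right) \left(-1\right)\right) + 16300}{23889 + \frac{125}{729}} = \frac{\left(8968 - 9 \left(-1\right)\right) + 16300}{\frac{17415206}{729}} = \left(\left(8968 - -9\right) + 16300\right) \frac{729}{17415206} = \left(\left(8968 + 9\right) + 16300\right) \frac{729}{17415206} = \left(8977 + 16300\right) \frac{729}{17415206} = 25277 \cdot \frac{729}{17415206} = \frac{18426933}{17415206}$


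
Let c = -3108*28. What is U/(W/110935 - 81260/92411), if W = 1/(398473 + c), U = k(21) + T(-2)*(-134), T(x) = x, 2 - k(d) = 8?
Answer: -6913454665881230/23203151525409 ≈ -297.95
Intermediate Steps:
k(d) = -6 (k(d) = 2 - 1*8 = 2 - 8 = -6)
c = -87024
U = 262 (U = -6 - 2*(-134) = -6 + 268 = 262)
W = 1/311449 (W = 1/(398473 - 87024) = 1/311449 ≈ 3.2108e-6)
U/(W/110935 - 81260/92411) = 262/((1/311449)/110935 - 81260/92411) = 262/((1/311449)*(1/110935) - 81260*1/92411) = 262/(1/34550594815 - 81260/92411) = 262/(-23203151525409/26387231549165) = 262*(-26387231549165/23203151525409) = -6913454665881230/23203151525409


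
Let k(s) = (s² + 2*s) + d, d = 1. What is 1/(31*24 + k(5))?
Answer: 1/780 ≈ 0.0012821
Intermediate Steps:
k(s) = 1 + s² + 2*s (k(s) = (s² + 2*s) + 1 = 1 + s² + 2*s)
1/(31*24 + k(5)) = 1/(31*24 + (1 + 5² + 2*5)) = 1/(744 + (1 + 25 + 10)) = 1/(744 + 36) = 1/780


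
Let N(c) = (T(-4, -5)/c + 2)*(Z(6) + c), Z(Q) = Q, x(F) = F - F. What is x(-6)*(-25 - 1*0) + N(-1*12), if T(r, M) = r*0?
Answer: -12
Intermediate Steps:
x(F) = 0
T(r, M) = 0
N(c) = 12 + 2*c (N(c) = (0/c + 2)*(6 + c) = (0 + 2)*(6 + c) = 2*(6 + c) = 12 + 2*c)
x(-6)*(-25 - 1*0) + N(-1*12) = 0*(-25 - 1*0) + (12 + 2*(-1*12)) = 0*(-25 + 0) + (12 + 2*(-12)) = 0*(-25) + (12 - 24) = 0 - 12 = -12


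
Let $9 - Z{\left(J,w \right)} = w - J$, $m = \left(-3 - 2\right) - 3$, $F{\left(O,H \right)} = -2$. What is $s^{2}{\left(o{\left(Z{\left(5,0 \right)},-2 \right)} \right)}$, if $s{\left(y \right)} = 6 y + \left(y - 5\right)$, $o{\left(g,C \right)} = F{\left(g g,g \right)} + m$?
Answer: $5625$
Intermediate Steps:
$m = -8$ ($m = -5 - 3 = -8$)
$Z{\left(J,w \right)} = 9 + J - w$ ($Z{\left(J,w \right)} = 9 - \left(w - J\right) = 9 + \left(J - w\right) = 9 + J - w$)
$o{\left(g,C \right)} = -10$ ($o{\left(g,C \right)} = -2 - 8 = -10$)
$s{\left(y \right)} = -5 + 7 y$ ($s{\left(y \right)} = 6 y + \left(-5 + y\right) = -5 + 7 y$)
$s^{2}{\left(o{\left(Z{\left(5,0 \right)},-2 \right)} \right)} = \left(-5 + 7 \left(-10\right)\right)^{2} = \left(-5 - 70\right)^{2} = \left(-75\right)^{2} = 5625$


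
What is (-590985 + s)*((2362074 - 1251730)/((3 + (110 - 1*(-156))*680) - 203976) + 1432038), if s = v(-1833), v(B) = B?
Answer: -19603864764009420/23093 ≈ -8.4891e+11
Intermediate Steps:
s = -1833
(-590985 + s)*((2362074 - 1251730)/((3 + (110 - 1*(-156))*680) - 203976) + 1432038) = (-590985 - 1833)*((2362074 - 1251730)/((3 + (110 - 1*(-156))*680) - 203976) + 1432038) = -592818*(1110344/((3 + (110 + 156)*680) - 203976) + 1432038) = -592818*(1110344/((3 + 266*680) - 203976) + 1432038) = -592818*(1110344/((3 + 180880) - 203976) + 1432038) = -592818*(1110344/(180883 - 203976) + 1432038) = -592818*(1110344/(-23093) + 1432038) = -592818*(1110344*(-1/23093) + 1432038) = -592818*(-1110344/23093 + 1432038) = -592818*33068943190/23093 = -19603864764009420/23093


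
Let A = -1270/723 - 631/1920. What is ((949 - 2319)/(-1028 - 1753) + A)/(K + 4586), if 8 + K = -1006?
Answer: -683126617/1532178823680 ≈ -0.00044585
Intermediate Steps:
K = -1014 (K = -8 - 1006 = -1014)
A = -964871/462720 (A = -1270*1/723 - 631*1/1920 = -1270/723 - 631/1920 = -964871/462720 ≈ -2.0852)
((949 - 2319)/(-1028 - 1753) + A)/(K + 4586) = ((949 - 2319)/(-1028 - 1753) - 964871/462720)/(-1014 + 4586) = (-1370/(-2781) - 964871/462720)/3572 = (-1370*(-1/2781) - 964871/462720)*(1/3572) = (1370/2781 - 964871/462720)*(1/3572) = -683126617/428941440*1/3572 = -683126617/1532178823680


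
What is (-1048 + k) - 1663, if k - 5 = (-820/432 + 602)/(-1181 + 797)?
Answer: -112288043/41472 ≈ -2707.6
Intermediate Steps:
k = 142549/41472 (k = 5 + (-820/432 + 602)/(-1181 + 797) = 5 + (-820*1/432 + 602)/(-384) = 5 + (-205/108 + 602)*(-1/384) = 5 + (64811/108)*(-1/384) = 5 - 64811/41472 = 142549/41472 ≈ 3.4372)
(-1048 + k) - 1663 = (-1048 + 142549/41472) - 1663 = -43320107/41472 - 1663 = -112288043/41472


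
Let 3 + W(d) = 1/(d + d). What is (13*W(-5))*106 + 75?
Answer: -20984/5 ≈ -4196.8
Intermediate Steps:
W(d) = -3 + 1/(2*d) (W(d) = -3 + 1/(d + d) = -3 + 1/(2*d))
(13*W(-5))*106 + 75 = (13*(-3 + (½)/(-5)))*106 + 75 = (13*(-3 + (½)*(-⅕)))*106 + 75 = (13*(-3 - ⅒))*106 + 75 = (13*(-31/10))*106 + 75 = -403/10*106 + 75 = -21359/5 + 75 = -20984/5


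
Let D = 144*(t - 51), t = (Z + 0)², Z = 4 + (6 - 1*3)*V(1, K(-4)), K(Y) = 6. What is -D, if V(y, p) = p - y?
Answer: -44640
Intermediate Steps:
Z = 19 (Z = 4 + (6 - 1*3)*(6 - 1*1) = 4 + (6 - 3)*(6 - 1) = 4 + 3*5 = 4 + 15 = 19)
t = 361 (t = (19 + 0)² = 19² = 361)
D = 44640 (D = 144*(361 - 51) = 144*310 = 44640)
-D = -1*44640 = -44640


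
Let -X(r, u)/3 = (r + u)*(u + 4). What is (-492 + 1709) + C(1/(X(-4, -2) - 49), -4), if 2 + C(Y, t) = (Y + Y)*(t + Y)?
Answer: 205441/169 ≈ 1215.6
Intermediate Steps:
X(r, u) = -3*(4 + u)*(r + u) (X(r, u) = -3*(r + u)*(u + 4) = -3*(r + u)*(4 + u) = -3*(4 + u)*(r + u))
C(Y, t) = -2 + 2*Y*(Y + t) (C(Y, t) = -2 + (Y + Y)*(t + Y) = -2 + (2*Y)*(Y + t) = -2 + 2*Y*(Y + t))
(-492 + 1709) + C(1/(X(-4, -2) - 49), -4) = (-492 + 1709) + (-2 + 2*(1/((-12*(-4) - 12*(-2) - 3*(-2)² - 3*(-4)*(-2)) - 49))² + 2*(-4)/((-12*(-4) - 12*(-2) - 3*(-2)² - 3*(-4)*(-2)) - 49)) = 1217 + (-2 + 2*(1/((48 + 24 - 3*4 - 24) - 49))² + 2*(-4)/((48 + 24 - 3*4 - 24) - 49)) = 1217 + (-2 + 2*(1/((48 + 24 - 12 - 24) - 49))² + 2*(-4)/((48 + 24 - 12 - 24) - 49)) = 1217 + (-2 + 2*(1/(36 - 49))² + 2*(-4)/(36 - 49)) = 1217 + (-2 + 2*(1/(-13))² + 2*(-4)/(-13)) = 1217 + (-2 + 2*(-1/13)² + 2*(-1/13)*(-4)) = 1217 + (-2 + 2*(1/169) + 8/13) = 1217 + (-2 + 2/169 + 8/13) = 1217 - 232/169 = 205441/169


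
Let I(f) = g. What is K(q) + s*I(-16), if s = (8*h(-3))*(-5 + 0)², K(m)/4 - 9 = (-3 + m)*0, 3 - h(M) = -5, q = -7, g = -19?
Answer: -30364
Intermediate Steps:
I(f) = -19
h(M) = 8 (h(M) = 3 - 1*(-5) = 3 + 5 = 8)
K(m) = 36 (K(m) = 36 + 4*((-3 + m)*0) = 36 + 4*0 = 36 + 0 = 36)
s = 1600 (s = (8*8)*(-5 + 0)² = 64*(-5)² = 64*25 = 1600)
K(q) + s*I(-16) = 36 + 1600*(-19) = 36 - 30400 = -30364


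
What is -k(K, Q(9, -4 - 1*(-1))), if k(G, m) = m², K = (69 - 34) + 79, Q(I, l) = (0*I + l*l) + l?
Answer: -36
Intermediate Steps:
Q(I, l) = l + l² (Q(I, l) = (0 + l²) + l = l² + l = l + l²)
K = 114 (K = 35 + 79 = 114)
-k(K, Q(9, -4 - 1*(-1))) = -((-4 - 1*(-1))*(1 + (-4 - 1*(-1))))² = -((-4 + 1)*(1 + (-4 + 1)))² = -(-3*(1 - 3))² = -(-3*(-2))² = -1*6² = -1*36 = -36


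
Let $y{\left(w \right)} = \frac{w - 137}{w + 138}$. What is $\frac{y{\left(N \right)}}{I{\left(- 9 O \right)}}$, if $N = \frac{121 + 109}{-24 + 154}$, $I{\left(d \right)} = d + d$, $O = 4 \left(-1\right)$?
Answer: $- \frac{293}{21804} \approx -0.013438$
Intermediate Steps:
$O = -4$
$I{\left(d \right)} = 2 d$
$N = \frac{23}{13}$ ($N = \frac{230}{130} = 230 \cdot \frac{1}{130} = \frac{23}{13} \approx 1.7692$)
$y{\left(w \right)} = \frac{-137 + w}{138 + w}$
$\frac{y{\left(N \right)}}{I{\left(- 9 O \right)}} = \frac{\frac{1}{138 + \frac{23}{13}} \left(-137 + \frac{23}{13}\right)}{2 \left(\left(-9\right) \left(-4\right)\right)} = \frac{\frac{1}{\frac{1817}{13}} \left(- \frac{1758}{13}\right)}{2 \cdot 36} = \frac{\frac{13}{1817} \left(- \frac{1758}{13}\right)}{72} = \left(- \frac{1758}{1817}\right) \frac{1}{72} = - \frac{293}{21804}$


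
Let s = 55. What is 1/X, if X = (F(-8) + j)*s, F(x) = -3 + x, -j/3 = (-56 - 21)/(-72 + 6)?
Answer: -2/1595 ≈ -0.0012539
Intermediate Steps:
j = -7/2 (j = -3*(-56 - 21)/(-72 + 6) = -(-231)/(-66) = -(-231)*(-1)/66 = -3*7/6 = -7/2 ≈ -3.5000)
X = -1595/2 (X = ((-3 - 8) - 7/2)*55 = (-11 - 7/2)*55 = -29/2*55 = -1595/2 ≈ -797.50)
1/X = 1/(-1595/2) = -2/1595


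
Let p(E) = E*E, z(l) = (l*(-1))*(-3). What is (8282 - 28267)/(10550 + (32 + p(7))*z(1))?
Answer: -19985/10793 ≈ -1.8517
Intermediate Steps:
z(l) = 3*l (z(l) = -l*(-3) = 3*l)
p(E) = E**2
(8282 - 28267)/(10550 + (32 + p(7))*z(1)) = (8282 - 28267)/(10550 + (32 + 7**2)*(3*1)) = -19985/(10550 + (32 + 49)*3) = -19985/(10550 + 81*3) = -19985/(10550 + 243) = -19985/10793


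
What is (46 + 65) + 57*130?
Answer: 7521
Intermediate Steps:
(46 + 65) + 57*130 = 111 + 7410 = 7521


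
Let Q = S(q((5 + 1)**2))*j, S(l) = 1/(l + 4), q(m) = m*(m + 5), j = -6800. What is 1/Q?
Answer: -37/170 ≈ -0.21765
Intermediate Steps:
q(m) = m*(5 + m)
S(l) = 1/(4 + l)
Q = -170/37 (Q = -6800/(4 + (5 + 1)**2*(5 + (5 + 1)**2)) = -6800/(4 + 6**2*(5 + 6**2)) = -6800/(4 + 36*(5 + 36)) = -6800/(4 + 36*41) = -6800/(4 + 1476) = -6800/1480 = (1/1480)*(-6800) = -170/37 ≈ -4.5946)
1/Q = 1/(-170/37) = -37/170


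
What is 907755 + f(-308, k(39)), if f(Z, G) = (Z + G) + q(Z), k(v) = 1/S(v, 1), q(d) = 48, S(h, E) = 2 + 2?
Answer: 3629981/4 ≈ 9.0750e+5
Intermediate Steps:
S(h, E) = 4
k(v) = 1/4
f(Z, G) = 48 + G + Z (f(Z, G) = (Z + G) + 48 = (G + Z) + 48 = 48 + G + Z)
907755 + f(-308, k(39)) = 907755 + (48 + 1/4 - 308) = 907755 - 1039/4 = 3629981/4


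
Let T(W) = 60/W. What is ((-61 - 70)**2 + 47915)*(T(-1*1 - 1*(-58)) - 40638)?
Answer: -50245309752/19 ≈ -2.6445e+9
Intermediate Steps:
((-61 - 70)**2 + 47915)*(T(-1*1 - 1*(-58)) - 40638) = ((-61 - 70)**2 + 47915)*(60/(-1*1 - 1*(-58)) - 40638) = ((-131)**2 + 47915)*(60/(-1 + 58) - 40638) = (17161 + 47915)*(60/57 - 40638) = 65076*(60*(1/57) - 40638) = 65076*(20/19 - 40638) = 65076*(-772102/19) = -50245309752/19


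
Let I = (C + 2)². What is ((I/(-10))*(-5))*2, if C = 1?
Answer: 9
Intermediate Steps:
I = 9 (I = (1 + 2)² = 3² = 9)
((I/(-10))*(-5))*2 = ((9/(-10))*(-5))*2 = ((9*(-⅒))*(-5))*2 = -9/10*(-5)*2 = (9/2)*2 = 9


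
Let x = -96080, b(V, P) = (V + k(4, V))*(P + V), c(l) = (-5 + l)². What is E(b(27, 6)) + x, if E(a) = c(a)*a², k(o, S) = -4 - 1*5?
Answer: 122406121876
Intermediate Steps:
k(o, S) = -9 (k(o, S) = -4 - 5 = -9)
b(V, P) = (-9 + V)*(P + V) (b(V, P) = (V - 9)*(P + V) = (-9 + V)*(P + V))
E(a) = a²*(-5 + a)² (E(a) = (-5 + a)²*a² = a²*(-5 + a)²)
E(b(27, 6)) + x = (27² - 9*6 - 9*27 + 6*27)²*(-5 + (27² - 9*6 - 9*27 + 6*27))² - 96080 = (729 - 54 - 243 + 162)²*(-5 + (729 - 54 - 243 + 162))² - 96080 = 594²*(-5 + 594)² - 96080 = 352836*589² - 96080 = 352836*346921 - 96080 = 122406217956 - 96080 = 122406121876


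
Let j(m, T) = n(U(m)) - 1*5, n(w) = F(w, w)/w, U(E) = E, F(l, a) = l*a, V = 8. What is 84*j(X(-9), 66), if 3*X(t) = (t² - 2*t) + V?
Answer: 2576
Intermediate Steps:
F(l, a) = a*l
X(t) = 8/3 - 2*t/3 + t²/3 (X(t) = ((t² - 2*t) + 8)/3 = (8 + t² - 2*t)/3 = 8/3 - 2*t/3 + t²/3)
n(w) = w (n(w) = (w*w)/w = w²/w = w)
j(m, T) = -5 + m (j(m, T) = m - 1*5 = m - 5 = -5 + m)
84*j(X(-9), 66) = 84*(-5 + (8/3 - ⅔*(-9) + (⅓)*(-9)²)) = 84*(-5 + (8/3 + 6 + (⅓)*81)) = 84*(-5 + (8/3 + 6 + 27)) = 84*(-5 + 107/3) = 84*(92/3) = 2576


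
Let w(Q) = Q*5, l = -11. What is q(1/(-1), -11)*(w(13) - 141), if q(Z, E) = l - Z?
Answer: 760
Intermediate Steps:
w(Q) = 5*Q
q(Z, E) = -11 - Z
q(1/(-1), -11)*(w(13) - 141) = (-11 - 1/(-1))*(5*13 - 141) = (-11 - 1*(-1))*(65 - 141) = (-11 + 1)*(-76) = -10*(-76) = 760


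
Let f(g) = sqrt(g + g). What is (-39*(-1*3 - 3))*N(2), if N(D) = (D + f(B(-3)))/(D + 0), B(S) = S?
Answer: 234 + 117*I*sqrt(6) ≈ 234.0 + 286.59*I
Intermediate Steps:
f(g) = sqrt(2)*sqrt(g) (f(g) = sqrt(2*g) = sqrt(2)*sqrt(g))
N(D) = (D + I*sqrt(6))/D (N(D) = (D + sqrt(2)*sqrt(-3))/(D + 0) = (D + sqrt(2)*(I*sqrt(3)))/D = (D + I*sqrt(6))/D)
(-39*(-1*3 - 3))*N(2) = (-39*(-1*3 - 3))*((2 + I*sqrt(6))/2) = (-39*(-3 - 3))*((2 + I*sqrt(6))/2) = (-39*(-6))*(1 + I*sqrt(6)/2) = 234*(1 + I*sqrt(6)/2) = 234 + 117*I*sqrt(6)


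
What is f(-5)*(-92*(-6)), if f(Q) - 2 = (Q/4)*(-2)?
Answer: 2484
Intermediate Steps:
f(Q) = 2 - Q/2 (f(Q) = 2 + (Q/4)*(-2) = 2 - Q/2)
f(-5)*(-92*(-6)) = (2 - ½*(-5))*(-92*(-6)) = (2 + 5/2)*552 = (9/2)*552 = 2484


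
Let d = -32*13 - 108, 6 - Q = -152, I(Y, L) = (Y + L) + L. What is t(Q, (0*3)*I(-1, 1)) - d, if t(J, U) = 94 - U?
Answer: 618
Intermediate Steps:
I(Y, L) = Y + 2*L (I(Y, L) = (L + Y) + L = Y + 2*L)
Q = 158 (Q = 6 - 1*(-152) = 6 + 152 = 158)
d = -524 (d = -416 - 108 = -524)
t(Q, (0*3)*I(-1, 1)) - d = (94 - 0*3*(-1 + 2*1)) - 1*(-524) = (94 - 0*(-1 + 2)) + 524 = (94 - 0) + 524 = (94 - 1*0) + 524 = (94 + 0) + 524 = 94 + 524 = 618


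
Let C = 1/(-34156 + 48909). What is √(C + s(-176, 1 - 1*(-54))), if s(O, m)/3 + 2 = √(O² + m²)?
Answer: √(-1305891301 + 7182483297*√281)/14753 ≈ 23.392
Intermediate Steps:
C = 1/14753 ≈ 6.7783e-5
s(O, m) = -6 + 3*√(O² + m²)
√(C + s(-176, 1 - 1*(-54))) = √(1/14753 + (-6 + 3*√((-176)² + (1 - 1*(-54))²))) = √(1/14753 + (-6 + 3*√(30976 + (1 + 54)²))) = √(1/14753 + (-6 + 3*√(30976 + 55²))) = √(1/14753 + (-6 + 3*√(30976 + 3025))) = √(1/14753 + (-6 + 3*√34001)) = √(1/14753 + (-6 + 3*(11*√281))) = √(1/14753 + (-6 + 33*√281)) = √(-88517/14753 + 33*√281)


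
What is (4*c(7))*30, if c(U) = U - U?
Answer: 0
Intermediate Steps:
c(U) = 0
(4*c(7))*30 = (4*0)*30 = 0*30 = 0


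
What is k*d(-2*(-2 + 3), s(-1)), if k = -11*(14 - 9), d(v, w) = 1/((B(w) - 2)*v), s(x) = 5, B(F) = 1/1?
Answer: -55/2 ≈ -27.500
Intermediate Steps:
B(F) = 1
d(v, w) = -1/v (d(v, w) = 1/((1 - 2)*v) = 1/((-1)*v) = -1/v)
k = -55 (k = -11*5 = -55)
k*d(-2*(-2 + 3), s(-1)) = -(-55)/((-2*(-2 + 3))) = -(-55)/((-2*1)) = -(-55)/(-2) = -(-55)*(-1)/2 = -55*1/2 = -55/2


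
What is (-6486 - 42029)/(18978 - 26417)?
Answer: 48515/7439 ≈ 6.5217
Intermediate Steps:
(-6486 - 42029)/(18978 - 26417) = -48515/(-7439) = -48515*(-1/7439) = 48515/7439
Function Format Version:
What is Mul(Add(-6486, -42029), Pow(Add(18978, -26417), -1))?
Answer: Rational(48515, 7439) ≈ 6.5217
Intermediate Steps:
Mul(Add(-6486, -42029), Pow(Add(18978, -26417), -1)) = Mul(-48515, Pow(-7439, -1)) = Mul(-48515, Rational(-1, 7439)) = Rational(48515, 7439)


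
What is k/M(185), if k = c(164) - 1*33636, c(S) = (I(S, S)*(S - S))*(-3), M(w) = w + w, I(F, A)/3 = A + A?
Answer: -16818/185 ≈ -90.908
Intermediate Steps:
I(F, A) = 6*A (I(F, A) = 3*(A + A) = 3*(2*A) = 6*A)
M(w) = 2*w
c(S) = 0 (c(S) = ((6*S)*(S - S))*(-3) = ((6*S)*0)*(-3) = 0*(-3) = 0)
k = -33636 (k = 0 - 1*33636 = 0 - 33636 = -33636)
k/M(185) = -33636/(2*185) = -33636/370 = -33636*1/370 = -16818/185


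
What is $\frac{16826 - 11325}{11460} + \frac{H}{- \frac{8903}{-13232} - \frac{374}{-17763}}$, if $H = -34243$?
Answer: $- \frac{92234629396740223}{1869042995220} \approx -49349.0$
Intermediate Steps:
$\frac{16826 - 11325}{11460} + \frac{H}{- \frac{8903}{-13232} - \frac{374}{-17763}} = \frac{16826 - 11325}{11460} - \frac{34243}{- \frac{8903}{-13232} - \frac{374}{-17763}} = \left(16826 - 11325\right) \frac{1}{11460} - \frac{34243}{\left(-8903\right) \left(- \frac{1}{13232}\right) - - \frac{374}{17763}} = \left(16826 - 11325\right) \frac{1}{11460} - \frac{34243}{\frac{8903}{13232} + \frac{374}{17763}} = 5501 \cdot \frac{1}{11460} - \frac{34243}{\frac{163092757}{235040016}} = \frac{5501}{11460} - \frac{8048475267888}{163092757} = - \frac{92234629396740223}{1869042995220}$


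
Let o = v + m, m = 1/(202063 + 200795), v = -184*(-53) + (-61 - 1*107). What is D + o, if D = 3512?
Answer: 5275828369/402858 ≈ 13096.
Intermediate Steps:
v = 9584 (v = 9752 + (-61 - 107) = 9752 - 168 = 9584)
m = 1/402858 ≈ 2.4823e-6
o = 3860991073/402858 (o = 9584 + 1/402858 = 3860991073/402858 ≈ 9584.0)
D + o = 3512 + 3860991073/402858 = 5275828369/402858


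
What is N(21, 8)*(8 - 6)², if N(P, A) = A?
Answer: 32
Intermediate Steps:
N(21, 8)*(8 - 6)² = 8*(8 - 6)² = 8*2² = 8*4 = 32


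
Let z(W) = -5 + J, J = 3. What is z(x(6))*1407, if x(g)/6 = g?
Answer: -2814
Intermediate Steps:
x(g) = 6*g
z(W) = -2 (z(W) = -5 + 3 = -2)
z(x(6))*1407 = -2*1407 = -2814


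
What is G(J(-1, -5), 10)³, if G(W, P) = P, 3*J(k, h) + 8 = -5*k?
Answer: 1000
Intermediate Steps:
J(k, h) = -8/3 - 5*k/3 (J(k, h) = -8/3 + (-5*k)/3 = -8/3 - 5*k/3)
G(J(-1, -5), 10)³ = 10³ = 1000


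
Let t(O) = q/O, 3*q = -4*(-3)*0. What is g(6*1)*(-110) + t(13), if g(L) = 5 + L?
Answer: -1210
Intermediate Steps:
q = 0 (q = (-4*(-3)*0)/3 = (12*0)/3 = (⅓)*0 = 0)
t(O) = 0 (t(O) = 0/O = 0)
g(6*1)*(-110) + t(13) = (5 + 6*1)*(-110) + 0 = (5 + 6)*(-110) + 0 = 11*(-110) + 0 = -1210 + 0 = -1210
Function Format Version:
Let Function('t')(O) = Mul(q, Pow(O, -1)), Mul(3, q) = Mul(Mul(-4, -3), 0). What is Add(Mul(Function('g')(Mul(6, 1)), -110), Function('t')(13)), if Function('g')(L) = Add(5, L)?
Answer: -1210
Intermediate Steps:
q = 0 (q = Mul(Rational(1, 3), Mul(Mul(-4, -3), 0)) = Mul(Rational(1, 3), Mul(12, 0)) = Mul(Rational(1, 3), 0) = 0)
Function('t')(O) = 0 (Function('t')(O) = Mul(0, Pow(O, -1)) = 0)
Add(Mul(Function('g')(Mul(6, 1)), -110), Function('t')(13)) = Add(Mul(Add(5, Mul(6, 1)), -110), 0) = Add(Mul(Add(5, 6), -110), 0) = Add(Mul(11, -110), 0) = Add(-1210, 0) = -1210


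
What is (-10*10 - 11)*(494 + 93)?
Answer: -65157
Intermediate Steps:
(-10*10 - 11)*(494 + 93) = (-100 - 11)*587 = -111*587 = -65157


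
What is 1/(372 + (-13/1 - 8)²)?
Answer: 1/813 ≈ 0.0012300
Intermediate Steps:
1/(372 + (-13/1 - 8)²) = 1/(372 + (-13*1 - 8)²) = 1/(372 + (-13 - 8)²) = 1/(372 + (-21)²) = 1/(372 + 441) = 1/813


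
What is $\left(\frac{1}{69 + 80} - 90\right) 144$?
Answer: $- \frac{1930896}{149} \approx -12959.0$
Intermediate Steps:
$\left(\frac{1}{69 + 80} - 90\right) 144 = \left(\frac{1}{149} - 90\right) 144 = \left(- \frac{13409}{149}\right) 144 = - \frac{1930896}{149}$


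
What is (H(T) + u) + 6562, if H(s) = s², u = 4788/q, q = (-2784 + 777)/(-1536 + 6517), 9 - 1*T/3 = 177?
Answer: 55459002/223 ≈ 2.4870e+5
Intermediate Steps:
T = -504 (T = 27 - 3*177 = 27 - 531 = -504)
q = -2007/4981 ≈ -0.40293
u = -2649892/223 (u = 4788/(-2007/4981) = 4788*(-4981/2007) = -2649892/223 ≈ -11883.)
(H(T) + u) + 6562 = ((-504)² - 2649892/223) + 6562 = (254016 - 2649892/223) + 6562 = 53995676/223 + 6562 = 55459002/223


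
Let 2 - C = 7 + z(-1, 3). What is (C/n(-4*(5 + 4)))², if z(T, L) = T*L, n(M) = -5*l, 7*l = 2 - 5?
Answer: 196/225 ≈ 0.87111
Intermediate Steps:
l = -3/7 (l = (2 - 5)/7 = (⅐)*(-3) = -3/7 ≈ -0.42857)
n(M) = 15/7 (n(M) = -5*(-3/7) = 15/7)
z(T, L) = L*T
C = -2 (C = 2 - (7 + 3*(-1)) = 2 - (7 - 3) = 2 - 1*4 = 2 - 4 = -2)
(C/n(-4*(5 + 4)))² = (-2/15/7)² = (-2*7/15)² = (-14/15)² = 196/225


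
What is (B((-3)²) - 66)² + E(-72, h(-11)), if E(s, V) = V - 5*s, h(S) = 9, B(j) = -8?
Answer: 5845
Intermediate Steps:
(B((-3)²) - 66)² + E(-72, h(-11)) = (-8 - 66)² + (9 - 5*(-72)) = (-74)² + (9 + 360) = 5476 + 369 = 5845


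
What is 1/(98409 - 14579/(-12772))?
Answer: 12772/1256894327 ≈ 1.0162e-5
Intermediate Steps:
1/(98409 - 14579/(-12772)) = 1/(98409 - 14579*(-1/12772)) = 1/(98409 + 14579/12772) = 1/(1256894327/12772) = 12772/1256894327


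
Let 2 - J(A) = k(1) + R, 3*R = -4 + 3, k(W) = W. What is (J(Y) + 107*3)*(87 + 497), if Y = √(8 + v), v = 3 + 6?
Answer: 564728/3 ≈ 1.8824e+5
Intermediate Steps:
v = 9
Y = √17 (Y = √(8 + 9) = √17 ≈ 4.1231)
R = -⅓ (R = (-4 + 3)/3 = (⅓)*(-1) = -⅓ ≈ -0.33333)
J(A) = 4/3 (J(A) = 2 - (1 - ⅓) = 2 - 1*⅔ = 2 - ⅔ = 4/3)
(J(Y) + 107*3)*(87 + 497) = (4/3 + 107*3)*(87 + 497) = (4/3 + 321)*584 = (967/3)*584 = 564728/3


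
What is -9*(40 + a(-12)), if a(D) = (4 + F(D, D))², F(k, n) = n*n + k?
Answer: -166824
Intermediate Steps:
F(k, n) = k + n² (F(k, n) = n² + k = k + n²)
a(D) = (4 + D + D²)² (a(D) = (4 + (D + D²))² = (4 + D + D²)²)
-9*(40 + a(-12)) = -9*(40 + (4 - 12 + (-12)²)²) = -9*(40 + (4 - 12 + 144)²) = -9*(40 + 136²) = -9*(40 + 18496) = -9*18536 = -166824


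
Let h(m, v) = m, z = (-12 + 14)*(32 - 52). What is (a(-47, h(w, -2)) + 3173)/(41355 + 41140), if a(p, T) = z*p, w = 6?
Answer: 5053/82495 ≈ 0.061252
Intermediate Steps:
z = -40 (z = 2*(-20) = -40)
a(p, T) = -40*p
(a(-47, h(w, -2)) + 3173)/(41355 + 41140) = (-40*(-47) + 3173)/(41355 + 41140) = (1880 + 3173)/82495 = 5053*(1/82495) = 5053/82495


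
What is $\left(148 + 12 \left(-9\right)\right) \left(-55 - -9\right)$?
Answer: $-1840$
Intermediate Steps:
$\left(148 + 12 \left(-9\right)\right) \left(-55 - -9\right) = \left(148 - 108\right) \left(-55 + 9\right) = 40 \left(-46\right) = -1840$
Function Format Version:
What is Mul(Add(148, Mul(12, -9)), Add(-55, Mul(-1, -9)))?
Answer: -1840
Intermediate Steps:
Mul(Add(148, Mul(12, -9)), Add(-55, Mul(-1, -9))) = Mul(Add(148, -108), Add(-55, 9)) = Mul(40, -46) = -1840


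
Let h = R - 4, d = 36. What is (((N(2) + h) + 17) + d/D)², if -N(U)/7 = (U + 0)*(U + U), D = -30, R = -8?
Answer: 68121/25 ≈ 2724.8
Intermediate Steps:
N(U) = -14*U² (N(U) = -7*(U + 0)*(U + U) = -7*U*2*U = -14*U²)
h = -12 (h = -8 - 4 = -12)
(((N(2) + h) + 17) + d/D)² = (((-14*2² - 12) + 17) + 36/(-30))² = (((-14*4 - 12) + 17) + 36*(-1/30))² = (((-56 - 12) + 17) - 6/5)² = ((-68 + 17) - 6/5)² = (-51 - 6/5)² = (-261/5)² = 68121/25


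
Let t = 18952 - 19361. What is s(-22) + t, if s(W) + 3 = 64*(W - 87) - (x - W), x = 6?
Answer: -7416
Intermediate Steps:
s(W) = -5577 + 65*W (s(W) = -3 + (64*(W - 87) - (6 - W)) = -3 + (64*(-87 + W) + (-6 + W)) = -3 + ((-5568 + 64*W) + (-6 + W)) = -3 + (-5574 + 65*W) = -5577 + 65*W)
t = -409
s(-22) + t = (-5577 + 65*(-22)) - 409 = (-5577 - 1430) - 409 = -7007 - 409 = -7416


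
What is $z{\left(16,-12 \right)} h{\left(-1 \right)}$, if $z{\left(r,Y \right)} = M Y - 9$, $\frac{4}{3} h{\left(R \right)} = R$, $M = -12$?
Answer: $- \frac{405}{4} \approx -101.25$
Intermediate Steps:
$h{\left(R \right)} = \frac{3 R}{4}$
$z{\left(r,Y \right)} = -9 - 12 Y$ ($z{\left(r,Y \right)} = - 12 Y - 9 = -9 - 12 Y$)
$z{\left(16,-12 \right)} h{\left(-1 \right)} = \left(-9 - -144\right) \frac{3}{4} \left(-1\right) = \left(-9 + 144\right) \left(- \frac{3}{4}\right) = 135 \left(- \frac{3}{4}\right) = - \frac{405}{4}$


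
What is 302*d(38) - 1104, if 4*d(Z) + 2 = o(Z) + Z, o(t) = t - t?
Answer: 1614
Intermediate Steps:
o(t) = 0
d(Z) = -½ + Z/4 (d(Z) = -½ + (0 + Z)/4 = -½ + Z/4)
302*d(38) - 1104 = 302*(-½ + (¼)*38) - 1104 = 302*(-½ + 19/2) - 1104 = 302*9 - 1104 = 2718 - 1104 = 1614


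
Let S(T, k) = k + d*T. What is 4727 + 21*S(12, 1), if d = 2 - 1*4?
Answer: 4244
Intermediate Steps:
d = -2 (d = 2 - 4 = -2)
S(T, k) = k - 2*T
4727 + 21*S(12, 1) = 4727 + 21*(1 - 2*12) = 4727 + 21*(1 - 24) = 4727 + 21*(-23) = 4727 - 483 = 4244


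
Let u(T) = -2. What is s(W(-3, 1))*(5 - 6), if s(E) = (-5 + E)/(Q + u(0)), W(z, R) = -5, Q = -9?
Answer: -10/11 ≈ -0.90909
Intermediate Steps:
s(E) = 5/11 - E/11 (s(E) = (-5 + E)/(-9 - 2) = (-5 + E)/(-11) = (-5 + E)*(-1/11) = 5/11 - E/11)
s(W(-3, 1))*(5 - 6) = (5/11 - 1/11*(-5))*(5 - 6) = (5/11 + 5/11)*(-1) = (10/11)*(-1) = -10/11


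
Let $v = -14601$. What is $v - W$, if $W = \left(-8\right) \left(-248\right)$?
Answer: $-16585$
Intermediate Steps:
$W = 1984$
$v - W = -14601 - 1984 = -16585$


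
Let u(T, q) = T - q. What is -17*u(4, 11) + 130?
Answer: 249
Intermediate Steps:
-17*u(4, 11) + 130 = -17*(4 - 1*11) + 130 = -17*(4 - 11) + 130 = -17*(-7) + 130 = 119 + 130 = 249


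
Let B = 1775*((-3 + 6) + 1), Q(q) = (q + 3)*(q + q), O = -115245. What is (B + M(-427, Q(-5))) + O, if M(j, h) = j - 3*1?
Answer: -108575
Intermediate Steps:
Q(q) = 2*q*(3 + q) (Q(q) = (3 + q)*(2*q) = 2*q*(3 + q))
M(j, h) = -3 + j (M(j, h) = j - 3 = -3 + j)
B = 7100 (B = 1775*(3 + 1) = 1775*4 = 7100)
(B + M(-427, Q(-5))) + O = (7100 + (-3 - 427)) - 115245 = (7100 - 430) - 115245 = 6670 - 115245 = -108575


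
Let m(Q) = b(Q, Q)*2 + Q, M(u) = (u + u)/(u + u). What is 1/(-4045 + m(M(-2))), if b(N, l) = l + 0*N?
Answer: -1/4042 ≈ -0.00024740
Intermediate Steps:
b(N, l) = l (b(N, l) = l + 0 = l)
M(u) = 1 (M(u) = (2*u)/((2*u)) = (2*u)*(1/(2*u)) = 1)
m(Q) = 3*Q (m(Q) = Q*2 + Q = 2*Q + Q = 3*Q)
1/(-4045 + m(M(-2))) = 1/(-4045 + 3*1) = 1/(-4045 + 3) = 1/(-4042) = -1/4042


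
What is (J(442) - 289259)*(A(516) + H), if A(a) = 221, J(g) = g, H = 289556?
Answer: -83692523809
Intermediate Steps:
(J(442) - 289259)*(A(516) + H) = (442 - 289259)*(221 + 289556) = -288817*289777 = -83692523809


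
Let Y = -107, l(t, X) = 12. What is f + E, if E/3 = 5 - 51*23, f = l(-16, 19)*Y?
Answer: -4788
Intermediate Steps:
f = -1284 (f = 12*(-107) = -1284)
E = -3504 (E = 3*(5 - 51*23) = 3*(5 - 1173) = 3*(-1168) = -3504)
f + E = -1284 - 3504 = -4788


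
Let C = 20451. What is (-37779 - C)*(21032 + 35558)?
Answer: -3295235700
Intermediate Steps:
(-37779 - C)*(21032 + 35558) = (-37779 - 1*20451)*(21032 + 35558) = (-37779 - 20451)*56590 = -58230*56590 = -3295235700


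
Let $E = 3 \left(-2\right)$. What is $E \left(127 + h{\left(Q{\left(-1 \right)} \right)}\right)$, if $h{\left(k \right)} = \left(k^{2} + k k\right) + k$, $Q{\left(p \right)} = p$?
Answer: $-768$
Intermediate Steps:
$E = -6$
$h{\left(k \right)} = k + 2 k^{2}$ ($h{\left(k \right)} = \left(k^{2} + k^{2}\right) + k = 2 k^{2} + k = k + 2 k^{2}$)
$E \left(127 + h{\left(Q{\left(-1 \right)} \right)}\right) = - 6 \left(127 - \left(1 + 2 \left(-1\right)\right)\right) = - 6 \left(127 - \left(1 - 2\right)\right) = - 6 \left(127 - -1\right) = - 6 \left(127 + 1\right) = \left(-6\right) 128 = -768$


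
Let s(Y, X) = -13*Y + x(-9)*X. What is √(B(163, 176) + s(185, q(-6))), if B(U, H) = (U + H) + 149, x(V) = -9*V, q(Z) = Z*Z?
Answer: 3*√111 ≈ 31.607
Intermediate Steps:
q(Z) = Z²
s(Y, X) = -13*Y + 81*X (s(Y, X) = -13*Y + (-9*(-9))*X = -13*Y + 81*X)
B(U, H) = 149 + H + U (B(U, H) = (H + U) + 149 = 149 + H + U)
√(B(163, 176) + s(185, q(-6))) = √((149 + 176 + 163) + (-13*185 + 81*(-6)²)) = √(488 + (-2405 + 81*36)) = √(488 + (-2405 + 2916)) = √(488 + 511) = √999 = 3*√111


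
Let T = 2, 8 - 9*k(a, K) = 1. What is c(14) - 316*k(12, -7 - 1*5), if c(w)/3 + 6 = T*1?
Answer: -2320/9 ≈ -257.78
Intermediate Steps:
k(a, K) = 7/9 (k(a, K) = 8/9 - ⅑*1 = 8/9 - ⅑ = 7/9)
c(w) = -12 (c(w) = -18 + 3*(2*1) = -18 + 3*2 = -18 + 6 = -12)
c(14) - 316*k(12, -7 - 1*5) = -12 - 316*7/9 = -12 - 2212/9 = -2320/9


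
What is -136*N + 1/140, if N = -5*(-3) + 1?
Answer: -304639/140 ≈ -2176.0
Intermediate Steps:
N = 16 (N = 15 + 1 = 16)
-136*N + 1/140 = -136*16 + 1/140 = -2176 + 1/140 = -304639/140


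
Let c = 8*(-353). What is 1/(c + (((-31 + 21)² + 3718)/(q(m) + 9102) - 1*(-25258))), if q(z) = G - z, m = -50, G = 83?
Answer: 9235/207181808 ≈ 4.4574e-5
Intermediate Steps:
c = -2824
q(z) = 83 - z
1/(c + (((-31 + 21)² + 3718)/(q(m) + 9102) - 1*(-25258))) = 1/(-2824 + (((-31 + 21)² + 3718)/((83 - 1*(-50)) + 9102) - 1*(-25258))) = 1/(-2824 + (((-10)² + 3718)/((83 + 50) + 9102) + 25258)) = 1/(-2824 + ((100 + 3718)/(133 + 9102) + 25258)) = 1/(-2824 + (3818/9235 + 25258)) = 1/(-2824 + 233261448/9235) = 1/(207181808/9235) = 9235/207181808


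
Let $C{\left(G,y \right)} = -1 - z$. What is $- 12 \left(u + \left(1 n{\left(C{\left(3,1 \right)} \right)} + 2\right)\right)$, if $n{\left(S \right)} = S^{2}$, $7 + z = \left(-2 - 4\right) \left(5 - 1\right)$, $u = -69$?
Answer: $-9996$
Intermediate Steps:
$z = -31$ ($z = -7 + \left(-2 - 4\right) \left(5 - 1\right) = -7 - 24 = -31$)
$C{\left(G,y \right)} = 30$ ($C{\left(G,y \right)} = -1 - -31 = -1 + 31 = 30$)
$- 12 \left(u + \left(1 n{\left(C{\left(3,1 \right)} \right)} + 2\right)\right) = - 12 \left(-69 + \left(1 \cdot 30^{2} + 2\right)\right) = - 12 \left(-69 + \left(1 \cdot 900 + 2\right)\right) = - 12 \left(-69 + \left(900 + 2\right)\right) = - 12 \left(-69 + 902\right) = \left(-12\right) 833 = -9996$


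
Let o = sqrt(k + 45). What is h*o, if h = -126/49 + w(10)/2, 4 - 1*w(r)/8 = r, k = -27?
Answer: -558*sqrt(2)/7 ≈ -112.73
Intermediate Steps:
w(r) = 32 - 8*r
o = 3*sqrt(2) (o = sqrt(-27 + 45) = sqrt(18) = 3*sqrt(2) ≈ 4.2426)
h = -186/7 (h = -126/49 + (32 - 8*10)/2 = -126*1/49 + (32 - 80)*(1/2) = -18/7 - 48*1/2 = -18/7 - 24 = -186/7 ≈ -26.571)
h*o = -558*sqrt(2)/7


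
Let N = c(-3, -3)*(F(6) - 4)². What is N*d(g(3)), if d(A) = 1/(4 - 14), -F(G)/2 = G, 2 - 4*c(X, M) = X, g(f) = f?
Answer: -32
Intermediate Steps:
c(X, M) = ½ - X/4
F(G) = -2*G
d(A) = -⅒ (d(A) = 1/(-10) = -⅒)
N = 320 (N = (½ - ¼*(-3))*(-2*6 - 4)² = (½ + ¾)*(-12 - 4)² = (5/4)*(-16)² = (5/4)*256 = 320)
N*d(g(3)) = 320*(-⅒) = -32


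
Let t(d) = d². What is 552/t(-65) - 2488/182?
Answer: -400436/29575 ≈ -13.540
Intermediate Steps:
552/t(-65) - 2488/182 = 552/((-65)²) - 2488/182 = 552/4225 - 2488*1/182 = 552*(1/4225) - 1244/91 = 552/4225 - 1244/91 = -400436/29575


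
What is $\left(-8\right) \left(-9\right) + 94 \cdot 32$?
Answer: $3080$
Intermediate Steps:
$\left(-8\right) \left(-9\right) + 94 \cdot 32 = 72 + 3008 = 3080$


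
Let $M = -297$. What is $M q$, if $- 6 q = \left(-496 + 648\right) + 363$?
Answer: $\frac{50985}{2} \approx 25493.0$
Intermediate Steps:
$q = - \frac{515}{6}$ ($q = - \frac{\left(-496 + 648\right) + 363}{6} = - \frac{152 + 363}{6} = \left(- \frac{1}{6}\right) 515 = - \frac{515}{6} \approx -85.833$)
$M q = \left(-297\right) \left(- \frac{515}{6}\right) = \frac{50985}{2}$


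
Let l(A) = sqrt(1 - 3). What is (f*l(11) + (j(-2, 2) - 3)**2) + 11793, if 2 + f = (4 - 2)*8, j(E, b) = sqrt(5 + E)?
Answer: 11805 - 6*sqrt(3) + 14*I*sqrt(2) ≈ 11795.0 + 19.799*I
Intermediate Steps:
l(A) = I*sqrt(2) (l(A) = sqrt(-2) = I*sqrt(2))
f = 14 (f = -2 + (4 - 2)*8 = -2 + 2*8 = -2 + 16 = 14)
(f*l(11) + (j(-2, 2) - 3)**2) + 11793 = (14*(I*sqrt(2)) + (sqrt(5 - 2) - 3)**2) + 11793 = (14*I*sqrt(2) + (sqrt(3) - 3)**2) + 11793 = (14*I*sqrt(2) + (-3 + sqrt(3))**2) + 11793 = ((-3 + sqrt(3))**2 + 14*I*sqrt(2)) + 11793 = 11793 + (-3 + sqrt(3))**2 + 14*I*sqrt(2)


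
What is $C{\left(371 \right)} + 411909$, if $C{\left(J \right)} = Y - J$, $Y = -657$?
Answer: $410881$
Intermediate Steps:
$C{\left(J \right)} = -657 - J$
$C{\left(371 \right)} + 411909 = \left(-657 - 371\right) + 411909 = -1028 + 411909 = 410881$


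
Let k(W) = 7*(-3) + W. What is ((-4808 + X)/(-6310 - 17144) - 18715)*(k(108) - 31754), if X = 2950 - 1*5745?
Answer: 13899723199669/23454 ≈ 5.9264e+8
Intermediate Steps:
X = -2795 (X = 2950 - 5745 = -2795)
k(W) = -21 + W
((-4808 + X)/(-6310 - 17144) - 18715)*(k(108) - 31754) = ((-4808 - 2795)/(-6310 - 17144) - 18715)*((-21 + 108) - 31754) = (-7603/(-23454) - 18715)*(87 - 31754) = (-7603*(-1/23454) - 18715)*(-31667) = (7603/23454 - 18715)*(-31667) = -438934007/23454*(-31667) = 13899723199669/23454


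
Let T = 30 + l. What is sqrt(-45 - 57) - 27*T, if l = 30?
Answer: -1620 + I*sqrt(102) ≈ -1620.0 + 10.1*I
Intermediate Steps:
T = 60 (T = 30 + 30 = 60)
sqrt(-45 - 57) - 27*T = sqrt(-45 - 57) - 27*60 = sqrt(-102) - 1620 = I*sqrt(102) - 1620 = -1620 + I*sqrt(102)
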